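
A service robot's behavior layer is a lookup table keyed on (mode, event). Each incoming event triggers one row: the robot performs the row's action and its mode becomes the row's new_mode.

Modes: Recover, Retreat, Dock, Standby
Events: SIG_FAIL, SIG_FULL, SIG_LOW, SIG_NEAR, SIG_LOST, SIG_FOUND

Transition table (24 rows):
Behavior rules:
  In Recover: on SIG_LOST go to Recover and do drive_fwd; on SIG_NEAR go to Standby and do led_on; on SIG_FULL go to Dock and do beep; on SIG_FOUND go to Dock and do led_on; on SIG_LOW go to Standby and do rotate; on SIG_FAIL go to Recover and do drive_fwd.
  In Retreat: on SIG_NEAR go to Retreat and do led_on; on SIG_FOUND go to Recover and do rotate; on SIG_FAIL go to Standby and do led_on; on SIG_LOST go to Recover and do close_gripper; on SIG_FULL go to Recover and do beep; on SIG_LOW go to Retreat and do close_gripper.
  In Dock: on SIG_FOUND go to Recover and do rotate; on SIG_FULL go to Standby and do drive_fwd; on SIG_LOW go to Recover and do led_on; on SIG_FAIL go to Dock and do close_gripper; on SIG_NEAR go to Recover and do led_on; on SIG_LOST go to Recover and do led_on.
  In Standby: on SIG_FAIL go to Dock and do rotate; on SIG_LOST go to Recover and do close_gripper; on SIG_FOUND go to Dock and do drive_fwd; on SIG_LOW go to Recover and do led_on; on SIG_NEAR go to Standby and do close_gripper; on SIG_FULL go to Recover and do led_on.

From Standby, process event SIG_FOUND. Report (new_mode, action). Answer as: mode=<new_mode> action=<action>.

mode=Dock action=drive_fwd

current mode = Standby; filter table to that mode:
  (Standby, SIG_FAIL) → (Dock, rotate)
  (Standby, SIG_LOST) → (Recover, close_gripper)
  (Standby, SIG_FOUND) → (Dock, drive_fwd)  ← event matches
  (Standby, SIG_LOW) → (Recover, led_on)
  (Standby, SIG_NEAR) → (Standby, close_gripper)
  (Standby, SIG_FULL) → (Recover, led_on)
event = SIG_FOUND selects (Dock, drive_fwd)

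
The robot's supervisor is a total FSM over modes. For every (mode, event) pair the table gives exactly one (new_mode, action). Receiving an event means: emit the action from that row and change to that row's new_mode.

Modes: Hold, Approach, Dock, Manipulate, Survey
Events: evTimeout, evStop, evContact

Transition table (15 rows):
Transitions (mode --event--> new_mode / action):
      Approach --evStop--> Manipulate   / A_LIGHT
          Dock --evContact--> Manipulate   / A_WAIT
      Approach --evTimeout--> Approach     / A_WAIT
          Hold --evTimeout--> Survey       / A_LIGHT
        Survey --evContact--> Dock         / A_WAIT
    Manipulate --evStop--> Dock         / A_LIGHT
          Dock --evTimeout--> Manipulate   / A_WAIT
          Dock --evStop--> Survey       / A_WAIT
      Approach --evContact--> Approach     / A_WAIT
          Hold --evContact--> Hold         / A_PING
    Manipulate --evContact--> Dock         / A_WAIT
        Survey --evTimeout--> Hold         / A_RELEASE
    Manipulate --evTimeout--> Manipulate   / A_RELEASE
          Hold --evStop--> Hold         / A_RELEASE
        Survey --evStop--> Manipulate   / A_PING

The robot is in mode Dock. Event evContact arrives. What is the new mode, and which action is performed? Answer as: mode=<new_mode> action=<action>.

mode=Manipulate action=A_WAIT

current mode = Dock; filter table to that mode:
  (Dock, evContact) → (Manipulate, A_WAIT)  ← event matches
  (Dock, evTimeout) → (Manipulate, A_WAIT)
  (Dock, evStop) → (Survey, A_WAIT)
event = evContact selects (Manipulate, A_WAIT)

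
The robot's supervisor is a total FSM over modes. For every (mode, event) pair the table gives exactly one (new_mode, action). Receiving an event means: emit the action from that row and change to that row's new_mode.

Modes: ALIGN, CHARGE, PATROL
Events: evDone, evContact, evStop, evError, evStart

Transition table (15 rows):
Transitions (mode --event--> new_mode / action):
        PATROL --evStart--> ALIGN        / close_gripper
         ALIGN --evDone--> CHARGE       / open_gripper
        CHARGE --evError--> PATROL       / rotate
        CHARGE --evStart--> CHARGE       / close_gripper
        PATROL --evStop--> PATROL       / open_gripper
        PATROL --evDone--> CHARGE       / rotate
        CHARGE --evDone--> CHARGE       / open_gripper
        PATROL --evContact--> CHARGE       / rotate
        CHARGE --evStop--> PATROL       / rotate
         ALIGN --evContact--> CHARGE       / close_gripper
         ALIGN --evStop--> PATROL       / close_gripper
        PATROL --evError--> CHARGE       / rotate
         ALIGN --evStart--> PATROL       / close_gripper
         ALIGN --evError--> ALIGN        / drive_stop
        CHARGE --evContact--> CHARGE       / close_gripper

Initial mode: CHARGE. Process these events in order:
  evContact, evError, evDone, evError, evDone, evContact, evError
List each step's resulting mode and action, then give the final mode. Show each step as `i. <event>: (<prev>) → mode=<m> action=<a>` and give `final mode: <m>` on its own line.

1. evContact: (CHARGE) → mode=CHARGE action=close_gripper
2. evError: (CHARGE) → mode=PATROL action=rotate
3. evDone: (PATROL) → mode=CHARGE action=rotate
4. evError: (CHARGE) → mode=PATROL action=rotate
5. evDone: (PATROL) → mode=CHARGE action=rotate
6. evContact: (CHARGE) → mode=CHARGE action=close_gripper
7. evError: (CHARGE) → mode=PATROL action=rotate

final mode: PATROL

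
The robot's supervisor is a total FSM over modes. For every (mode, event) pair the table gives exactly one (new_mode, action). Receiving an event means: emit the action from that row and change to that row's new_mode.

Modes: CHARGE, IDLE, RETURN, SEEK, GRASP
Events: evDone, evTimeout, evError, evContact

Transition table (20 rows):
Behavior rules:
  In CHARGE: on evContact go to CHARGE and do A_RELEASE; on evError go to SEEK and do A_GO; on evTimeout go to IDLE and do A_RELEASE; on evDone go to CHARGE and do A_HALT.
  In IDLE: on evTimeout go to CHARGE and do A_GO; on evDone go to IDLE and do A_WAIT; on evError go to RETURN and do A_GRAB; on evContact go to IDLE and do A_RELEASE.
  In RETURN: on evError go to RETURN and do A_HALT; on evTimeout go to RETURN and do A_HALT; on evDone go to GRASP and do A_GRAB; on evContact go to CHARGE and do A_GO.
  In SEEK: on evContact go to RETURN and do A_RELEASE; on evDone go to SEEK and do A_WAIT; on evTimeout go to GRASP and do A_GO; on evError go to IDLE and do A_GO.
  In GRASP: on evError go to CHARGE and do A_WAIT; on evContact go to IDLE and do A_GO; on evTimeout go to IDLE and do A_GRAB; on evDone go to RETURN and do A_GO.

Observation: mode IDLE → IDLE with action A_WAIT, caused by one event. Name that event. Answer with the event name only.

try evDone: (IDLE, evDone) → (IDLE, A_WAIT)  ← matches
try evTimeout: (IDLE, evTimeout) → (CHARGE, A_GO)
try evError: (IDLE, evError) → (RETURN, A_GRAB)
try evContact: (IDLE, evContact) → (IDLE, A_RELEASE)

evDone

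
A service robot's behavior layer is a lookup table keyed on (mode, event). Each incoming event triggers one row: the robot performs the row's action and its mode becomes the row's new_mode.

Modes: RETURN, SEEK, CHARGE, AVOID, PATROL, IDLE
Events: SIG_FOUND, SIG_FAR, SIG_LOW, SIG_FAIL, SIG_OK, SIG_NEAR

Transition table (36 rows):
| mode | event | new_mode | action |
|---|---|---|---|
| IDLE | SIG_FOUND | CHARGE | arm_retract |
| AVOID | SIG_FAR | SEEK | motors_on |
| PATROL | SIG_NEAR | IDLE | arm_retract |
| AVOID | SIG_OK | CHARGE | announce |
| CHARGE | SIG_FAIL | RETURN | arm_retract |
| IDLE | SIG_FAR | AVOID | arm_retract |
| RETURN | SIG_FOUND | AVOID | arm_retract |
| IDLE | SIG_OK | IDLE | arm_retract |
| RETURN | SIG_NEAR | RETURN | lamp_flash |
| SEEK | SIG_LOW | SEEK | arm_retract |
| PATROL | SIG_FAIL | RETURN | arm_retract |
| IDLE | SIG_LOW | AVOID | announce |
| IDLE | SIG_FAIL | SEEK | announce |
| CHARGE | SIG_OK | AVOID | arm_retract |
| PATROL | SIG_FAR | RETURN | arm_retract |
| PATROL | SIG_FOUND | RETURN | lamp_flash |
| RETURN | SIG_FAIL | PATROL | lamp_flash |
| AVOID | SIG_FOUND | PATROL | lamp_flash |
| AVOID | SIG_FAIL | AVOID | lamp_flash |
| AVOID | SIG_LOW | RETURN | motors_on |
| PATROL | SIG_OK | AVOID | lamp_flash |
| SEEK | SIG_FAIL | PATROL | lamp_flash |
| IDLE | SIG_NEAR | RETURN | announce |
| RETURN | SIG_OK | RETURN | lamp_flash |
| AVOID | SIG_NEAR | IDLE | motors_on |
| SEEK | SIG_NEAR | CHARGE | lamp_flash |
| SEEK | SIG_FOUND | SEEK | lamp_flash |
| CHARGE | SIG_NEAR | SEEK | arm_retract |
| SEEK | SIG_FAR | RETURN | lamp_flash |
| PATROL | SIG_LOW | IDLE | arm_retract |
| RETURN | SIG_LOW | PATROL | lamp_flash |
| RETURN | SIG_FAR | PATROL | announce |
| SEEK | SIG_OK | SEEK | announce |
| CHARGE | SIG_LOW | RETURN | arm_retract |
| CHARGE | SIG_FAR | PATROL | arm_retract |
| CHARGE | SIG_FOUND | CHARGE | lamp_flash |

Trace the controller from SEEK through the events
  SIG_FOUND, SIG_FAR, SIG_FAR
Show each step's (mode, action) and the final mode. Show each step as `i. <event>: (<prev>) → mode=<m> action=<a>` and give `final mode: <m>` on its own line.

final mode: PATROL

1. SIG_FOUND: (SEEK) → mode=SEEK action=lamp_flash
2. SIG_FAR: (SEEK) → mode=RETURN action=lamp_flash
3. SIG_FAR: (RETURN) → mode=PATROL action=announce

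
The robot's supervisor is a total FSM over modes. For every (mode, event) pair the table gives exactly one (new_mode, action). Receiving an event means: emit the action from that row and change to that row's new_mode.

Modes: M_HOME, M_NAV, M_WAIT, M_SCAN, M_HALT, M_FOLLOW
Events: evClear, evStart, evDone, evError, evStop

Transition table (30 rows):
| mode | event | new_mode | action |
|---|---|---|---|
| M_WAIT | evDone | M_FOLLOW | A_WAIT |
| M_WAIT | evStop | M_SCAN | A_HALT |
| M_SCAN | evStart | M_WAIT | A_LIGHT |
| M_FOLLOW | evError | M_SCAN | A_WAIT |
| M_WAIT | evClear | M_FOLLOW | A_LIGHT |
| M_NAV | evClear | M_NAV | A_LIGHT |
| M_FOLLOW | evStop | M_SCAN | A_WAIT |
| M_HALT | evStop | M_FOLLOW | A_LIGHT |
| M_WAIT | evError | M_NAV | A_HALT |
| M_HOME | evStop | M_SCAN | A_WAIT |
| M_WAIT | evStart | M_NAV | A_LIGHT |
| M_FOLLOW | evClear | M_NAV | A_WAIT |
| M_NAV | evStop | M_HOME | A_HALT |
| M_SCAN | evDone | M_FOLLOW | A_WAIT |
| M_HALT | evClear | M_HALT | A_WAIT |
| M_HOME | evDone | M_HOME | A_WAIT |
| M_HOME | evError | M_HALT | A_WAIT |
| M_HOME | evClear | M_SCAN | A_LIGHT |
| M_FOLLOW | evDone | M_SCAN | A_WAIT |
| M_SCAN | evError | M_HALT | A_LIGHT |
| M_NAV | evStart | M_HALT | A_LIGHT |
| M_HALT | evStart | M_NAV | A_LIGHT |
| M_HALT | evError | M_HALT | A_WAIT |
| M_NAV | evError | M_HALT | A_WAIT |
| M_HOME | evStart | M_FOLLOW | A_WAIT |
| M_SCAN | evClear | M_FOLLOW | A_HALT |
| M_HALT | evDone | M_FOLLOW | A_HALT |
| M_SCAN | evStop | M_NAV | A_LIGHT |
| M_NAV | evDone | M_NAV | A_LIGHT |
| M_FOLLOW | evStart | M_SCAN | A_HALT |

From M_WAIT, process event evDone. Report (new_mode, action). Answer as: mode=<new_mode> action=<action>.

mode=M_FOLLOW action=A_WAIT

current mode = M_WAIT; filter table to that mode:
  (M_WAIT, evDone) → (M_FOLLOW, A_WAIT)  ← event matches
  (M_WAIT, evStop) → (M_SCAN, A_HALT)
  (M_WAIT, evClear) → (M_FOLLOW, A_LIGHT)
  (M_WAIT, evError) → (M_NAV, A_HALT)
  (M_WAIT, evStart) → (M_NAV, A_LIGHT)
event = evDone selects (M_FOLLOW, A_WAIT)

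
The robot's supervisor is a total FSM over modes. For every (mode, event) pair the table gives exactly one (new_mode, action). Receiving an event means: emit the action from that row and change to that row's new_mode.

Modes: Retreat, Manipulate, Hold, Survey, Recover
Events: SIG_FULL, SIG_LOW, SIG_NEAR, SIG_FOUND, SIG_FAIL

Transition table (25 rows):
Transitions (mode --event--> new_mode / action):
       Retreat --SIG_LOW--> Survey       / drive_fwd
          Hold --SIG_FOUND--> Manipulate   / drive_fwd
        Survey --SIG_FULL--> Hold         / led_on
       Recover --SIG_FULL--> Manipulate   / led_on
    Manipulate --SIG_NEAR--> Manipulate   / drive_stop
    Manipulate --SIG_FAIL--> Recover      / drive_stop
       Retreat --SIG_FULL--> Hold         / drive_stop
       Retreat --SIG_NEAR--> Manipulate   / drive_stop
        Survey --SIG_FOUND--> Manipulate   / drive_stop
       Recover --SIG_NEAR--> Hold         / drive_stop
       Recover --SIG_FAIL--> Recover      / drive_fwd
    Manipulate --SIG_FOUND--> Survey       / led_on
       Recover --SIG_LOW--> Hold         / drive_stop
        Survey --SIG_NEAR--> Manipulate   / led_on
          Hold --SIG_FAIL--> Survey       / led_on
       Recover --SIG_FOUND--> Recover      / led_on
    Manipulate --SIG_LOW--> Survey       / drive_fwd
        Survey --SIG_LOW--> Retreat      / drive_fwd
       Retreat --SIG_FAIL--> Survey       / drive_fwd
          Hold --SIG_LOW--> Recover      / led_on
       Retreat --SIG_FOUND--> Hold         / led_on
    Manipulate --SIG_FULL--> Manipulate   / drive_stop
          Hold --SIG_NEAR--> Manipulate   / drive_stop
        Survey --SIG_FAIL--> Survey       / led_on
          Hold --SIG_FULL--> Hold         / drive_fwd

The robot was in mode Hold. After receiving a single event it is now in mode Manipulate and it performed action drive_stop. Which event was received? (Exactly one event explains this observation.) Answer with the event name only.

try SIG_FULL: (Hold, SIG_FULL) → (Hold, drive_fwd)
try SIG_LOW: (Hold, SIG_LOW) → (Recover, led_on)
try SIG_NEAR: (Hold, SIG_NEAR) → (Manipulate, drive_stop)  ← matches
try SIG_FOUND: (Hold, SIG_FOUND) → (Manipulate, drive_fwd)
try SIG_FAIL: (Hold, SIG_FAIL) → (Survey, led_on)

SIG_NEAR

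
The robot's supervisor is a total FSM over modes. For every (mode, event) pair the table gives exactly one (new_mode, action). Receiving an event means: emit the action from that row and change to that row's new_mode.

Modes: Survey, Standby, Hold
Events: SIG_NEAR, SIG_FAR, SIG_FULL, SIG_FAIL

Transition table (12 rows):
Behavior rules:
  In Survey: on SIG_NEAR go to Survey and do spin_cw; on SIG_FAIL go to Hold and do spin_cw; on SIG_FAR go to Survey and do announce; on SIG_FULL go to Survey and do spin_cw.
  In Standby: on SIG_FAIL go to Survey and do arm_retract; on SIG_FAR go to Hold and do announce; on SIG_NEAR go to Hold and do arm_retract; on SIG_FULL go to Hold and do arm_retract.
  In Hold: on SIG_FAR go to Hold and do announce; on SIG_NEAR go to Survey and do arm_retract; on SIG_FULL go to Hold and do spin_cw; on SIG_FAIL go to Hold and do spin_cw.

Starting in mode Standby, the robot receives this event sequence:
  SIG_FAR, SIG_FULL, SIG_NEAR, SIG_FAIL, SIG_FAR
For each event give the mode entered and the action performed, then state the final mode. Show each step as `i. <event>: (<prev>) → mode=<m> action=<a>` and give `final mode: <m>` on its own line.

1. SIG_FAR: (Standby) → mode=Hold action=announce
2. SIG_FULL: (Hold) → mode=Hold action=spin_cw
3. SIG_NEAR: (Hold) → mode=Survey action=arm_retract
4. SIG_FAIL: (Survey) → mode=Hold action=spin_cw
5. SIG_FAR: (Hold) → mode=Hold action=announce

final mode: Hold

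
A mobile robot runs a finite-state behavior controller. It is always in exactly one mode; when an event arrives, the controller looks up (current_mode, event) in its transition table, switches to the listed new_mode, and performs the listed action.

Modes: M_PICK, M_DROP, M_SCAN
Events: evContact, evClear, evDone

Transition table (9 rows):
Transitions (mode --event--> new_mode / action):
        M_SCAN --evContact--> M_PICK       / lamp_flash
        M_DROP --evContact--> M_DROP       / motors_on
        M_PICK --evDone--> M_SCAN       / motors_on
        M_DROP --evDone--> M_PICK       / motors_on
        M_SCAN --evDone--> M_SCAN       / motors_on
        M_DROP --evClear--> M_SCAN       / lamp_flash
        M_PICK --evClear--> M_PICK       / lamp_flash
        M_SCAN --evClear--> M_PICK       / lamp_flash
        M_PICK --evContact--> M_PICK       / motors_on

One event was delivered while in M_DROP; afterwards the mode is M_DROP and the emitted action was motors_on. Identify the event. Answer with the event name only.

evContact

try evContact: (M_DROP, evContact) → (M_DROP, motors_on)  ← matches
try evClear: (M_DROP, evClear) → (M_SCAN, lamp_flash)
try evDone: (M_DROP, evDone) → (M_PICK, motors_on)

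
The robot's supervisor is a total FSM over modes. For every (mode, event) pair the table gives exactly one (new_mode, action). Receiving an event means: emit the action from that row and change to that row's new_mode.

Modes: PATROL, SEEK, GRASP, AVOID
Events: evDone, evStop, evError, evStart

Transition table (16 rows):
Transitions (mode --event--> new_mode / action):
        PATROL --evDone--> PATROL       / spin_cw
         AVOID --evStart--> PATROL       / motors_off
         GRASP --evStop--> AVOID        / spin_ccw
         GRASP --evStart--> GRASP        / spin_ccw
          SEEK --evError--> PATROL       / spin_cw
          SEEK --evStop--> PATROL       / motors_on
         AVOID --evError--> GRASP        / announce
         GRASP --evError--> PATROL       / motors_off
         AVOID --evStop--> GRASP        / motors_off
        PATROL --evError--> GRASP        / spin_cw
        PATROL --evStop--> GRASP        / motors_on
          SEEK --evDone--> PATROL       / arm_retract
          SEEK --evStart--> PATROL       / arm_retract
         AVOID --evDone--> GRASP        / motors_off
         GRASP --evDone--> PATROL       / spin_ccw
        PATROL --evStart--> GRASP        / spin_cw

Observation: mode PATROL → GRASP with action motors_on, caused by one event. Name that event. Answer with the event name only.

evStop

try evDone: (PATROL, evDone) → (PATROL, spin_cw)
try evStop: (PATROL, evStop) → (GRASP, motors_on)  ← matches
try evError: (PATROL, evError) → (GRASP, spin_cw)
try evStart: (PATROL, evStart) → (GRASP, spin_cw)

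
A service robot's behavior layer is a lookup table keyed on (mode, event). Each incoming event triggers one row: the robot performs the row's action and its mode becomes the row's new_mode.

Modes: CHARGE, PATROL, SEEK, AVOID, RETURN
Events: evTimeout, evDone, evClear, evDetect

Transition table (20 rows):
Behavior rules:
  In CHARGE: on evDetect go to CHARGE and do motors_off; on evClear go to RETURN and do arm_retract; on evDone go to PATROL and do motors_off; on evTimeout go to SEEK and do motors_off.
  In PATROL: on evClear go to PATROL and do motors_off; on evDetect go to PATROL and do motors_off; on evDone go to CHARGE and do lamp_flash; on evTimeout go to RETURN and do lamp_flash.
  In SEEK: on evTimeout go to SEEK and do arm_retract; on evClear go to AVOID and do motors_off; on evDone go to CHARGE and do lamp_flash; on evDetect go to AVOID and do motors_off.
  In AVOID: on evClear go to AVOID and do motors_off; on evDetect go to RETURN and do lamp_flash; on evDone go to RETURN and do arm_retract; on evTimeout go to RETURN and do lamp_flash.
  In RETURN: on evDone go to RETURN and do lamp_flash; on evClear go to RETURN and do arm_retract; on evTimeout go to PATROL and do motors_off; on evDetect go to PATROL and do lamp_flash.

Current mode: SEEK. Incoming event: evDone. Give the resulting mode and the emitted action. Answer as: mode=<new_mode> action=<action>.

mode=CHARGE action=lamp_flash

current mode = SEEK; filter table to that mode:
  (SEEK, evTimeout) → (SEEK, arm_retract)
  (SEEK, evClear) → (AVOID, motors_off)
  (SEEK, evDone) → (CHARGE, lamp_flash)  ← event matches
  (SEEK, evDetect) → (AVOID, motors_off)
event = evDone selects (CHARGE, lamp_flash)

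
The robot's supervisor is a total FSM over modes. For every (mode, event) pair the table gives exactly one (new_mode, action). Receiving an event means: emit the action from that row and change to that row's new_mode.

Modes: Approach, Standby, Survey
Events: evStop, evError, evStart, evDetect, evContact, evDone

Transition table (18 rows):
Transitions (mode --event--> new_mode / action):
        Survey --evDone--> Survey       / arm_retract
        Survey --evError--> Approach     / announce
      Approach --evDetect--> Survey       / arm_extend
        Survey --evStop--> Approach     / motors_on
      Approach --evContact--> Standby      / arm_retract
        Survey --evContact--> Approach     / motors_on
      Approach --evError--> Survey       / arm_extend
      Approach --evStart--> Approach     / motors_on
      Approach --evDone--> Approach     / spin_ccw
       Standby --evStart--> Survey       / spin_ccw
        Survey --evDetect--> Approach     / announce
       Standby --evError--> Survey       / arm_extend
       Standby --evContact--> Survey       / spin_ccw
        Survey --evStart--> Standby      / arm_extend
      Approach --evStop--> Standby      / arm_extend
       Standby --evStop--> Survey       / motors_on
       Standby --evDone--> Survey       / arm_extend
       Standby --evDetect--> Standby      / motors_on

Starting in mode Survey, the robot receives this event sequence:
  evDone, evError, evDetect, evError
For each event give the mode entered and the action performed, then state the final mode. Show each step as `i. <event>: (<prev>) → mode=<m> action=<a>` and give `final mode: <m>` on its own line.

final mode: Approach

1. evDone: (Survey) → mode=Survey action=arm_retract
2. evError: (Survey) → mode=Approach action=announce
3. evDetect: (Approach) → mode=Survey action=arm_extend
4. evError: (Survey) → mode=Approach action=announce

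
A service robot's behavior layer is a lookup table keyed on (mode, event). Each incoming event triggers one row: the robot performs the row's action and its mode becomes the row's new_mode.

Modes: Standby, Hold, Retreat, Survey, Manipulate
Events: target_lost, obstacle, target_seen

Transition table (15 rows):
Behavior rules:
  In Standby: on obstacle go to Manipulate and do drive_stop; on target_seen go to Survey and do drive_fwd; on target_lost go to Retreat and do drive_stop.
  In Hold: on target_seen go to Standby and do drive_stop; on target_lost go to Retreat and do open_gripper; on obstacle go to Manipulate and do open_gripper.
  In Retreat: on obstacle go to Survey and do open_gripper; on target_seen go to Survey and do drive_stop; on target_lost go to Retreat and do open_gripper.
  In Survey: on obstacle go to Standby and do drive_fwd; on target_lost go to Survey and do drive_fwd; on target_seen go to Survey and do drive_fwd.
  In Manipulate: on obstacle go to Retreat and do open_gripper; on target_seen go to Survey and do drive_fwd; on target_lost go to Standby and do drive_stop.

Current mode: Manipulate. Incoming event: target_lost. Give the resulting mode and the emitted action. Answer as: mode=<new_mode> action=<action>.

current mode = Manipulate; filter table to that mode:
  (Manipulate, obstacle) → (Retreat, open_gripper)
  (Manipulate, target_seen) → (Survey, drive_fwd)
  (Manipulate, target_lost) → (Standby, drive_stop)  ← event matches
event = target_lost selects (Standby, drive_stop)

mode=Standby action=drive_stop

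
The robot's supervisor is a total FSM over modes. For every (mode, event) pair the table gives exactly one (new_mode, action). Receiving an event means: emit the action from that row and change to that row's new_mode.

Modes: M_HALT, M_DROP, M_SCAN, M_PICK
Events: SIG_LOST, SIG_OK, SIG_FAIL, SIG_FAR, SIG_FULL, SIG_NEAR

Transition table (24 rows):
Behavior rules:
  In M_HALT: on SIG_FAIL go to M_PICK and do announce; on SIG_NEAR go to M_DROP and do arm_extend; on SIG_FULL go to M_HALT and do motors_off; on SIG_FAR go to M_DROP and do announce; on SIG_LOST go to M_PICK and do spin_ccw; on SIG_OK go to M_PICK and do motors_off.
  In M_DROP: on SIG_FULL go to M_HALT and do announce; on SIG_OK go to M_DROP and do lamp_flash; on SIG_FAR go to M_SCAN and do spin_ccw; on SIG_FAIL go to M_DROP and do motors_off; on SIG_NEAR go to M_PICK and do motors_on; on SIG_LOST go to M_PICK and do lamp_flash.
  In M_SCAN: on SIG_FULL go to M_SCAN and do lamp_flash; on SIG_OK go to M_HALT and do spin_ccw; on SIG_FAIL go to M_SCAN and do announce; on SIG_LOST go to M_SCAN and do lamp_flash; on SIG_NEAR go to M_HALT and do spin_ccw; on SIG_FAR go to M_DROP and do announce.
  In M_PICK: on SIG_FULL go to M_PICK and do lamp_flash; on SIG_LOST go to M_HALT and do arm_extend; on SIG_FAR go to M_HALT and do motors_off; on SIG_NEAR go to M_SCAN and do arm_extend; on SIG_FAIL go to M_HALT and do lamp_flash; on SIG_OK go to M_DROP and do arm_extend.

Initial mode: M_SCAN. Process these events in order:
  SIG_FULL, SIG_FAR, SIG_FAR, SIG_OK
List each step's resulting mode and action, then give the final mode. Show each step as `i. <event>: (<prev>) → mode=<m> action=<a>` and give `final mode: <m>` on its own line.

1. SIG_FULL: (M_SCAN) → mode=M_SCAN action=lamp_flash
2. SIG_FAR: (M_SCAN) → mode=M_DROP action=announce
3. SIG_FAR: (M_DROP) → mode=M_SCAN action=spin_ccw
4. SIG_OK: (M_SCAN) → mode=M_HALT action=spin_ccw

final mode: M_HALT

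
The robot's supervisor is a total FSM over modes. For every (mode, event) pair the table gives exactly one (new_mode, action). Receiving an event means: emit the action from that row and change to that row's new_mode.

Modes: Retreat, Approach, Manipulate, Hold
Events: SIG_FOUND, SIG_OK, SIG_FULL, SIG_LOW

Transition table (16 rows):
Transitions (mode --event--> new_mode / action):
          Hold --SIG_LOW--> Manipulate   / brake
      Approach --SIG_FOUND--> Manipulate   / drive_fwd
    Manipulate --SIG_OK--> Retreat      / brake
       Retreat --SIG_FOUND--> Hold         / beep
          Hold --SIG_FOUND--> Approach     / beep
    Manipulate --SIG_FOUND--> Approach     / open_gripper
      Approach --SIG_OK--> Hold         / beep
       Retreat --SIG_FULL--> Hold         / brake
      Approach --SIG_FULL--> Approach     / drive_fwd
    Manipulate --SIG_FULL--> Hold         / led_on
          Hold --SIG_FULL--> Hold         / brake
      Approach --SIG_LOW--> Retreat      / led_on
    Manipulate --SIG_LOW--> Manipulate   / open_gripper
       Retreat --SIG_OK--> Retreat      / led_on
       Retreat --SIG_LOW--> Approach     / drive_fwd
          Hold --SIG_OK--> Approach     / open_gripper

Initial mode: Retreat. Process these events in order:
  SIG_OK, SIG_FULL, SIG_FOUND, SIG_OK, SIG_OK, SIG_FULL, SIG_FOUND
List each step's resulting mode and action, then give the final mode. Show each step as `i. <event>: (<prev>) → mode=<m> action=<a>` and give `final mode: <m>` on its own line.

1. SIG_OK: (Retreat) → mode=Retreat action=led_on
2. SIG_FULL: (Retreat) → mode=Hold action=brake
3. SIG_FOUND: (Hold) → mode=Approach action=beep
4. SIG_OK: (Approach) → mode=Hold action=beep
5. SIG_OK: (Hold) → mode=Approach action=open_gripper
6. SIG_FULL: (Approach) → mode=Approach action=drive_fwd
7. SIG_FOUND: (Approach) → mode=Manipulate action=drive_fwd

final mode: Manipulate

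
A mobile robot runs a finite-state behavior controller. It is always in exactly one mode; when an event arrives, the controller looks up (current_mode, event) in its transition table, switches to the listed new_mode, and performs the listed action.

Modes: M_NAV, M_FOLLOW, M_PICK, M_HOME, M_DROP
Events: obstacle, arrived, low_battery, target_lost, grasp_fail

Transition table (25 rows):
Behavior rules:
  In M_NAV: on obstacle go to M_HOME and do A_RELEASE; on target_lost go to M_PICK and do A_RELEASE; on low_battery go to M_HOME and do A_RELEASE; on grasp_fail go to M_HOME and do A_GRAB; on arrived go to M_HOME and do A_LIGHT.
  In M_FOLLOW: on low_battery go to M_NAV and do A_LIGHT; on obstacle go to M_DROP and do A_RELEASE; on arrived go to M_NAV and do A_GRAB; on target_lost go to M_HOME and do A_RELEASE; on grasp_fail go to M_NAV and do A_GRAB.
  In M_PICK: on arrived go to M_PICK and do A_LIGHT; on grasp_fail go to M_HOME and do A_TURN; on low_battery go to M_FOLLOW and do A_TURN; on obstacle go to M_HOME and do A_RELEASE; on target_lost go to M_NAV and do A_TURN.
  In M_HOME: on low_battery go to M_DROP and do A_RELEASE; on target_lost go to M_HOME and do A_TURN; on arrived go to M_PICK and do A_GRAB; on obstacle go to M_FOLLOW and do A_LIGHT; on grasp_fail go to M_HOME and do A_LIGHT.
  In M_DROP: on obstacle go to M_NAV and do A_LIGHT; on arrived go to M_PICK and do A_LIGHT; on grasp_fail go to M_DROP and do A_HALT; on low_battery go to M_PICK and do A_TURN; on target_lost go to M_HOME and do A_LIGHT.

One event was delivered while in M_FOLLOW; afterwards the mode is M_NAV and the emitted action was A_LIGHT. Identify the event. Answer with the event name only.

try obstacle: (M_FOLLOW, obstacle) → (M_DROP, A_RELEASE)
try arrived: (M_FOLLOW, arrived) → (M_NAV, A_GRAB)
try low_battery: (M_FOLLOW, low_battery) → (M_NAV, A_LIGHT)  ← matches
try target_lost: (M_FOLLOW, target_lost) → (M_HOME, A_RELEASE)
try grasp_fail: (M_FOLLOW, grasp_fail) → (M_NAV, A_GRAB)

low_battery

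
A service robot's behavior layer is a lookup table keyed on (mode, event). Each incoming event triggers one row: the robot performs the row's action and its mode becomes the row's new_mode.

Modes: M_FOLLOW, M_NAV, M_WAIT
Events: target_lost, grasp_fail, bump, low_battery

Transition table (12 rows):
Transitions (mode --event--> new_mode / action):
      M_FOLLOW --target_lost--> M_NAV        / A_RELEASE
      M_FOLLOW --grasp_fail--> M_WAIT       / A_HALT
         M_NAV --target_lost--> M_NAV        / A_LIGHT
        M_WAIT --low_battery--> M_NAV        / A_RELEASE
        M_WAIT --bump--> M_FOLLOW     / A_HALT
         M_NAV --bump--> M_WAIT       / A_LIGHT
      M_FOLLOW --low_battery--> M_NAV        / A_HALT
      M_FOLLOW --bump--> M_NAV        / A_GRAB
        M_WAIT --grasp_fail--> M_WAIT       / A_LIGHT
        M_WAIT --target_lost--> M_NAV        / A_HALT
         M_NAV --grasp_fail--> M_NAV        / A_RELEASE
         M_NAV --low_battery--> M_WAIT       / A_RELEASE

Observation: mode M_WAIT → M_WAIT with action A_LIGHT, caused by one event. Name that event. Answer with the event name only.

try target_lost: (M_WAIT, target_lost) → (M_NAV, A_HALT)
try grasp_fail: (M_WAIT, grasp_fail) → (M_WAIT, A_LIGHT)  ← matches
try bump: (M_WAIT, bump) → (M_FOLLOW, A_HALT)
try low_battery: (M_WAIT, low_battery) → (M_NAV, A_RELEASE)

grasp_fail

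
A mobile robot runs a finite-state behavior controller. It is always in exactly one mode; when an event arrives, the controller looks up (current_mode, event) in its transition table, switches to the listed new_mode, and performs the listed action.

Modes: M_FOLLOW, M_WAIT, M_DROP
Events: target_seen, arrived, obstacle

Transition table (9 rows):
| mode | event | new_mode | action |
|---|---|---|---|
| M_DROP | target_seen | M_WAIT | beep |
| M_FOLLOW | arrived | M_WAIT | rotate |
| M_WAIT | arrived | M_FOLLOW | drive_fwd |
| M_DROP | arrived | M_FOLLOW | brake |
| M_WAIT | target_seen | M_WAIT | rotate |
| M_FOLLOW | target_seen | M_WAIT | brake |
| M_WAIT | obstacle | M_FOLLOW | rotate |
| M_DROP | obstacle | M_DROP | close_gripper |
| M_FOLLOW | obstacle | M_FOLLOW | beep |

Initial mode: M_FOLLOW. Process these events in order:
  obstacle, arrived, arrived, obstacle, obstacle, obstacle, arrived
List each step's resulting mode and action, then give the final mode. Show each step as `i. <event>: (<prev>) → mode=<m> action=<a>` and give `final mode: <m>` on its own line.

1. obstacle: (M_FOLLOW) → mode=M_FOLLOW action=beep
2. arrived: (M_FOLLOW) → mode=M_WAIT action=rotate
3. arrived: (M_WAIT) → mode=M_FOLLOW action=drive_fwd
4. obstacle: (M_FOLLOW) → mode=M_FOLLOW action=beep
5. obstacle: (M_FOLLOW) → mode=M_FOLLOW action=beep
6. obstacle: (M_FOLLOW) → mode=M_FOLLOW action=beep
7. arrived: (M_FOLLOW) → mode=M_WAIT action=rotate

final mode: M_WAIT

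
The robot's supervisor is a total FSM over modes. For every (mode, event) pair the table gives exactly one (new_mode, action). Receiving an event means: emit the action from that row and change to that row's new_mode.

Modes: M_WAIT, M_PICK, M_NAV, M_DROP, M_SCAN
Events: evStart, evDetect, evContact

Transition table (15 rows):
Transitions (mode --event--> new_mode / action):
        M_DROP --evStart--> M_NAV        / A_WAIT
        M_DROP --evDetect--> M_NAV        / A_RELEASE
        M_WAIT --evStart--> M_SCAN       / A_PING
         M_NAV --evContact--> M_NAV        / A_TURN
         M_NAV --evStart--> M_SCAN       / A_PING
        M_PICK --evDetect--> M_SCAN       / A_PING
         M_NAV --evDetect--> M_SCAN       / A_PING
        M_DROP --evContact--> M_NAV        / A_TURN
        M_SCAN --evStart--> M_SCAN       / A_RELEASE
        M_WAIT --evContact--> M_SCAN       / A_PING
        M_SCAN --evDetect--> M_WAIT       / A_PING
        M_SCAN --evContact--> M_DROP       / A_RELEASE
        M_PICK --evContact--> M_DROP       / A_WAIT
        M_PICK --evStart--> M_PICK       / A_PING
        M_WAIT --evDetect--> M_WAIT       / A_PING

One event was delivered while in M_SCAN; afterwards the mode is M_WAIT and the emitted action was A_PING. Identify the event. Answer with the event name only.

try evStart: (M_SCAN, evStart) → (M_SCAN, A_RELEASE)
try evDetect: (M_SCAN, evDetect) → (M_WAIT, A_PING)  ← matches
try evContact: (M_SCAN, evContact) → (M_DROP, A_RELEASE)

evDetect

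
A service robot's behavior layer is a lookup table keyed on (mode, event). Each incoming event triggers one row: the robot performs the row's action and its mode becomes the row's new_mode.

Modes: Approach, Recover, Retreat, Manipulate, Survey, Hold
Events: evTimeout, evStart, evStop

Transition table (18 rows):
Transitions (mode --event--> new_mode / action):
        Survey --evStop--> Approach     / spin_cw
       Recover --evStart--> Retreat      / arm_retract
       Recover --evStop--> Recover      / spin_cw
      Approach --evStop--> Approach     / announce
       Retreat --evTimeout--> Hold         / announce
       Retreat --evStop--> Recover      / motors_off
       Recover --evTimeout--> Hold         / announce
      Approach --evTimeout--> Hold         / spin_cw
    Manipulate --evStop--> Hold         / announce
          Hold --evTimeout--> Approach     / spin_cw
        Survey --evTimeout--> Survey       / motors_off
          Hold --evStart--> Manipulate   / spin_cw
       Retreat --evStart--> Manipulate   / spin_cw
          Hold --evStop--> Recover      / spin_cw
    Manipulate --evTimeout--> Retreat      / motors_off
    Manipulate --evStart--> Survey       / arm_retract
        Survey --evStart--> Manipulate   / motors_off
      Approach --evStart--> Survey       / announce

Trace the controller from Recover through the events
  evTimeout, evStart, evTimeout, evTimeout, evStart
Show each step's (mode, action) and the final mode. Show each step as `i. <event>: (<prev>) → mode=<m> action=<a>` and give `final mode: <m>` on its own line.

final mode: Manipulate

1. evTimeout: (Recover) → mode=Hold action=announce
2. evStart: (Hold) → mode=Manipulate action=spin_cw
3. evTimeout: (Manipulate) → mode=Retreat action=motors_off
4. evTimeout: (Retreat) → mode=Hold action=announce
5. evStart: (Hold) → mode=Manipulate action=spin_cw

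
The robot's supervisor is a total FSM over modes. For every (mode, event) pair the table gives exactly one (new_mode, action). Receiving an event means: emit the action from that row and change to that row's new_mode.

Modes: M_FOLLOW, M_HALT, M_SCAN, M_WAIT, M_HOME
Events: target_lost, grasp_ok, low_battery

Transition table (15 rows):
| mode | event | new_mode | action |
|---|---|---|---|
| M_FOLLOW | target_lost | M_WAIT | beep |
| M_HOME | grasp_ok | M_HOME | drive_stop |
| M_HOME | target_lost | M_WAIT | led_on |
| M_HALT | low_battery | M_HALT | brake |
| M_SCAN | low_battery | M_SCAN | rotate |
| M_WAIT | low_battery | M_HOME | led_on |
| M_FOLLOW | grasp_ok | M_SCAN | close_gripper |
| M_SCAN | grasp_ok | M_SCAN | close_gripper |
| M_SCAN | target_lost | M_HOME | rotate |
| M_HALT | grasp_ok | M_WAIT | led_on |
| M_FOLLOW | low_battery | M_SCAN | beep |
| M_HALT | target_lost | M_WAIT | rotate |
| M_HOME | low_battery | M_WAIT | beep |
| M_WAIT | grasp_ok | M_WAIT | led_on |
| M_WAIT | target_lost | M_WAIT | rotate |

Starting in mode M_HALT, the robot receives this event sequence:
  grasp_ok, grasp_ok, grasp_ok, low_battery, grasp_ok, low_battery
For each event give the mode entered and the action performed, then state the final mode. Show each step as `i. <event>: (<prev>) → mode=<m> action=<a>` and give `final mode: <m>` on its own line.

final mode: M_WAIT

1. grasp_ok: (M_HALT) → mode=M_WAIT action=led_on
2. grasp_ok: (M_WAIT) → mode=M_WAIT action=led_on
3. grasp_ok: (M_WAIT) → mode=M_WAIT action=led_on
4. low_battery: (M_WAIT) → mode=M_HOME action=led_on
5. grasp_ok: (M_HOME) → mode=M_HOME action=drive_stop
6. low_battery: (M_HOME) → mode=M_WAIT action=beep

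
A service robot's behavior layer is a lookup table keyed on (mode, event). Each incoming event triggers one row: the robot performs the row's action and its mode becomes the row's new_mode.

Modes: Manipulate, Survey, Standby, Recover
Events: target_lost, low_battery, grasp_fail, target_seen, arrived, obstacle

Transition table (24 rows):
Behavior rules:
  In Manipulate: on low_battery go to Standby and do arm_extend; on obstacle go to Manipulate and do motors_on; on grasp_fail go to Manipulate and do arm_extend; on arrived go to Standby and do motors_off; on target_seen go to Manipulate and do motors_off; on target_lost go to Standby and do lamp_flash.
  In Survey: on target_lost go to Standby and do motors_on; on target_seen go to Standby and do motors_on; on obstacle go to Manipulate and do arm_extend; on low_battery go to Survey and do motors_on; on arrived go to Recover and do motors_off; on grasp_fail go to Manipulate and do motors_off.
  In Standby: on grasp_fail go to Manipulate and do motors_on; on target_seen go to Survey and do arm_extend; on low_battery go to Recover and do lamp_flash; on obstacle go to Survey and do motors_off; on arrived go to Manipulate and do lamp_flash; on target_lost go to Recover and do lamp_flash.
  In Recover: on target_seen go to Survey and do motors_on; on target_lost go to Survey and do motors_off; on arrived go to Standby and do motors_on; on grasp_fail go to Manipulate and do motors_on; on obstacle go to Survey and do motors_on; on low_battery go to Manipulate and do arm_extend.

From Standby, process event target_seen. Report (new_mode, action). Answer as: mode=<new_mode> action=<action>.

mode=Survey action=arm_extend

current mode = Standby; filter table to that mode:
  (Standby, grasp_fail) → (Manipulate, motors_on)
  (Standby, target_seen) → (Survey, arm_extend)  ← event matches
  (Standby, low_battery) → (Recover, lamp_flash)
  (Standby, obstacle) → (Survey, motors_off)
  (Standby, arrived) → (Manipulate, lamp_flash)
  (Standby, target_lost) → (Recover, lamp_flash)
event = target_seen selects (Survey, arm_extend)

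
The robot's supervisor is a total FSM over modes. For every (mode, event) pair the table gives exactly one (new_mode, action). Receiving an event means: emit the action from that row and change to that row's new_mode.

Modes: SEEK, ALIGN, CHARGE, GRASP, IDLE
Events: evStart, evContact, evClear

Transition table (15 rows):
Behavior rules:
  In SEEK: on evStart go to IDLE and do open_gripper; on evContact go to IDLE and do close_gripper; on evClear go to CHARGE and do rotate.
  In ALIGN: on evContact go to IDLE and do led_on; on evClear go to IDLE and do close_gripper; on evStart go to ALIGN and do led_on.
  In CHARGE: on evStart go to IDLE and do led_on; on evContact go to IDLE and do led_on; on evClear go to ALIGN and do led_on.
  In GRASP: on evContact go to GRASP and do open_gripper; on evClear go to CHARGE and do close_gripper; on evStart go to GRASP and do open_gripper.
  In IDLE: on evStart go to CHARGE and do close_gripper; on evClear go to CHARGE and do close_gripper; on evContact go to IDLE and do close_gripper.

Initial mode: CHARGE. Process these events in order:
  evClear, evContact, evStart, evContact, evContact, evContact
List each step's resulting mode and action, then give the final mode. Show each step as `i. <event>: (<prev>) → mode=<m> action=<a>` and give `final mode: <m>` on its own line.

1. evClear: (CHARGE) → mode=ALIGN action=led_on
2. evContact: (ALIGN) → mode=IDLE action=led_on
3. evStart: (IDLE) → mode=CHARGE action=close_gripper
4. evContact: (CHARGE) → mode=IDLE action=led_on
5. evContact: (IDLE) → mode=IDLE action=close_gripper
6. evContact: (IDLE) → mode=IDLE action=close_gripper

final mode: IDLE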